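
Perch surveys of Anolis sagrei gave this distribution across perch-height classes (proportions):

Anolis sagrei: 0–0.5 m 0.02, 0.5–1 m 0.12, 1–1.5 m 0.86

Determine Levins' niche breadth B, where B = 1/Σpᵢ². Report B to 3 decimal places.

Σpᵢ² = 0.02² + 0.12² + 0.86² = 0.0004 + 0.0144 + 0.7396 = 0.7544
B = 1 / 0.7544 = 1.32556

1.326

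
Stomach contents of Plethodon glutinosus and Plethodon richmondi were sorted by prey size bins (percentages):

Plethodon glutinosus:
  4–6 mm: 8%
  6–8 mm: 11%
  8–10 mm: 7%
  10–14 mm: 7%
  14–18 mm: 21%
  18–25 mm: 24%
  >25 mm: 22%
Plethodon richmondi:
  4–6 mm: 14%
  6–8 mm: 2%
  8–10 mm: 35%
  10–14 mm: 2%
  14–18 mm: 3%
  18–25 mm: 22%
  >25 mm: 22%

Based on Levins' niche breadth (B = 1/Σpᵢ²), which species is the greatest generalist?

Plethodon glutinosus

Convert percentages to proportions (divide by 100).
Σp_glutᵢ² = 0.08² + 0.11² + 0.07² + 0.07² + 0.21² + 0.24² + 0.22² = 0.0064 + 0.0121 + 0.0049 + 0.0049 + 0.0441 + 0.0576 + 0.0484 = 0.1784
B_glut = 1 / 0.1784 = 5.6054
Σp_richᵢ² = 0.14² + 0.02² + 0.35² + 0.02² + 0.03² + 0.22² + 0.22² = 0.0196 + 0.0004 + 0.1225 + 0.0004 + 0.0009 + 0.0484 + 0.0484 = 0.2406
B_rich = 1 / 0.2406 = 4.1563
Highest B → broadest niche (most generalist): Plethodon glutinosus (B = 5.61).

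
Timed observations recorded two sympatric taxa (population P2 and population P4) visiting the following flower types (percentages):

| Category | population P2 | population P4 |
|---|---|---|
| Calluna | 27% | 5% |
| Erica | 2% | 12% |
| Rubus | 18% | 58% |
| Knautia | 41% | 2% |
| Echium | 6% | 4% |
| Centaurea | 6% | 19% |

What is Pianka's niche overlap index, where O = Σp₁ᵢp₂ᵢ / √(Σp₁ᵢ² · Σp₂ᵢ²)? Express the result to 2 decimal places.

Convert percentages to proportions (divide by 100).
Σ p₁ᵢp₂ᵢ = 0.0135 + 0.0024 + 0.1044 + 0.0082 + 0.0024 + 0.0114 = 0.1423
Σp_1ᵢ² = 0.27² + 0.02² + 0.18² + 0.41² + 0.06² + 0.06² = 0.0729 + 0.0004 + 0.0324 + 0.1681 + 0.0036 + 0.0036 = 0.2810
Σp_2ᵢ² = 0.05² + 0.12² + 0.58² + 0.02² + 0.04² + 0.19² = 0.0025 + 0.0144 + 0.3364 + 0.0004 + 0.0016 + 0.0361 = 0.3914
O = 0.1423 / √(0.2810 × 0.3914) = 0.1423 / 0.33164 = 0.4291

0.43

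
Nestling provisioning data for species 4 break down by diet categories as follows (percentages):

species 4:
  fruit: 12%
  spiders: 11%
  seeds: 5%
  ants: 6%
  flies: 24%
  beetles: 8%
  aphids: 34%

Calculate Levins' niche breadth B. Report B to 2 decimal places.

4.71

Convert percentages to proportions (divide by 100).
Σpᵢ² = 0.12² + 0.11² + 0.05² + 0.06² + 0.24² + 0.08² + 0.34² = 0.0144 + 0.0121 + 0.0025 + 0.0036 + 0.0576 + 0.0064 + 0.1156 = 0.2122
B = 1 / 0.2122 = 4.7125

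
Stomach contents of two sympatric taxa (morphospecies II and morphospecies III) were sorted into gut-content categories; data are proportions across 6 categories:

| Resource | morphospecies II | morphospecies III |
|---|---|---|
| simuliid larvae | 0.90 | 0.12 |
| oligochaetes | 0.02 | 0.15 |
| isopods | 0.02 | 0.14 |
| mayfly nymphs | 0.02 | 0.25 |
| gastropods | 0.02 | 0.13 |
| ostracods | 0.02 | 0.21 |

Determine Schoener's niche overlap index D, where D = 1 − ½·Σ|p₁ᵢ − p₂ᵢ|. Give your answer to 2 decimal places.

Σ|p₁ᵢ − p₂ᵢ| = 0.78 + 0.13 + 0.12 + 0.23 + 0.11 + 0.19 = 1.56
D = 1 − ½ × 1.56 = 1 − 0.780 = 0.2200

0.22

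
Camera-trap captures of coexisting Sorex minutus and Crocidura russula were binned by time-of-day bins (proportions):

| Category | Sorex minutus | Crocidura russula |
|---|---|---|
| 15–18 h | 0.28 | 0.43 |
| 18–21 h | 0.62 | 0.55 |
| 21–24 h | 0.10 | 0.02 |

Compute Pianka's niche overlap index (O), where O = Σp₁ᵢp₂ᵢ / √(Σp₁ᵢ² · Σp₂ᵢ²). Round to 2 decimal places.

Σ p₁ᵢp₂ᵢ = 0.1204 + 0.3410 + 0.0020 = 0.4634
Σp_1ᵢ² = 0.28² + 0.62² + 0.10² = 0.0784 + 0.3844 + 0.0100 = 0.4728
Σp_2ᵢ² = 0.43² + 0.55² + 0.02² = 0.1849 + 0.3025 + 0.0004 = 0.4878
O = 0.4634 / √(0.4728 × 0.4878) = 0.4634 / 0.48024 = 0.9649

0.96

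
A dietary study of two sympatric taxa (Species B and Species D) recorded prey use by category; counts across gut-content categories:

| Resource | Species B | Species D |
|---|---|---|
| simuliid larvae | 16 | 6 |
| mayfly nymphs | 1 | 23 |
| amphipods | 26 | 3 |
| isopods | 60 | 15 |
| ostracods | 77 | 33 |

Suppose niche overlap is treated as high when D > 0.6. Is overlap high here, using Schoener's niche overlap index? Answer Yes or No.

Yes

Proportions for Species B (n=180): 16/180=0.0889, 1/180=0.0056, 26/180=0.1444, 60/180=0.3333, 77/180=0.4278
Proportions for Species D (n=80): 6/80=0.0750, 23/80=0.2875, 3/80=0.0375, 15/80=0.1875, 33/80=0.4125
Σ|p₁ᵢ − p₂ᵢ| = 0.0139 + 0.2819 + 0.1069 + 0.1458 + 0.0153 = 0.5638
D = 1 − ½ × 0.5638 = 1 − 0.28190 = 0.71810
D = 0.71810 > 0.6 → Yes.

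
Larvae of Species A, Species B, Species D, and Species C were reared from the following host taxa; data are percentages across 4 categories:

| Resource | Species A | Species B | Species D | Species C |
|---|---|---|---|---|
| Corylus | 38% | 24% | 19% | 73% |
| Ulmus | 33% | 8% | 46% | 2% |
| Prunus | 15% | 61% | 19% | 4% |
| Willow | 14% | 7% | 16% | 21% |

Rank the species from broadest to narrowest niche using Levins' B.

Convert percentages to proportions (divide by 100).
Σp_Aᵢ² = 0.38² + 0.33² + 0.15² + 0.14² = 0.1444 + 0.1089 + 0.0225 + 0.0196 = 0.2954
B_A = 1 / 0.2954 = 3.3852
Σp_Bᵢ² = 0.24² + 0.08² + 0.61² + 0.07² = 0.0576 + 0.0064 + 0.3721 + 0.0049 = 0.4410
B_B = 1 / 0.4410 = 2.2676
Σp_Dᵢ² = 0.19² + 0.46² + 0.19² + 0.16² = 0.0361 + 0.2116 + 0.0361 + 0.0256 = 0.3094
B_D = 1 / 0.3094 = 3.2321
Σp_Cᵢ² = 0.73² + 0.02² + 0.04² + 0.21² = 0.5329 + 0.0004 + 0.0016 + 0.0441 = 0.5790
B_C = 1 / 0.5790 = 1.7271
Ranking by B (broadest → narrowest): Species A (3.39) > Species D (3.23) > Species B (2.27) > Species C (1.73)

Species A > Species D > Species B > Species C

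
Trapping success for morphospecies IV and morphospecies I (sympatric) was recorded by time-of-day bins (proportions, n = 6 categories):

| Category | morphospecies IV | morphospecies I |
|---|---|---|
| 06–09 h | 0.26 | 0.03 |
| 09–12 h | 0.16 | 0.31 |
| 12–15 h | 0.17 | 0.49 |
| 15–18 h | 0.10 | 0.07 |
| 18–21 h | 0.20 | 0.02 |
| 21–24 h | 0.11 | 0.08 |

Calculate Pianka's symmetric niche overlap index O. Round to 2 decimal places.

0.63

Σ p₁ᵢp₂ᵢ = 0.0078 + 0.0496 + 0.0833 + 0.0070 + 0.0040 + 0.0088 = 0.1605
Σp_1ᵢ² = 0.26² + 0.16² + 0.17² + 0.10² + 0.20² + 0.11² = 0.0676 + 0.0256 + 0.0289 + 0.0100 + 0.0400 + 0.0121 = 0.1842
Σp_2ᵢ² = 0.03² + 0.31² + 0.49² + 0.07² + 0.02² + 0.08² = 0.0009 + 0.0961 + 0.2401 + 0.0049 + 0.0004 + 0.0064 = 0.3488
O = 0.1605 / √(0.1842 × 0.3488) = 0.1605 / 0.25347 = 0.6332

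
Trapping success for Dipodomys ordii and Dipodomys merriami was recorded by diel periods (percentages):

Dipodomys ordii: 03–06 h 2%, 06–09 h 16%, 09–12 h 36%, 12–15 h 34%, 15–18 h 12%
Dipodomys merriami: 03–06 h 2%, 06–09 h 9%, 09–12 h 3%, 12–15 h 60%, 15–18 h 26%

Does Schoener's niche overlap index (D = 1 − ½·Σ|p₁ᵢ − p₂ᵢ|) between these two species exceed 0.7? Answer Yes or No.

Convert percentages to proportions (divide by 100).
Σ|p₁ᵢ − p₂ᵢ| = 0.00 + 0.07 + 0.33 + 0.26 + 0.14 = 0.80
D = 1 − ½ × 0.80 = 1 − 0.400 = 0.6000
D = 0.6000 < 0.7 → No.

No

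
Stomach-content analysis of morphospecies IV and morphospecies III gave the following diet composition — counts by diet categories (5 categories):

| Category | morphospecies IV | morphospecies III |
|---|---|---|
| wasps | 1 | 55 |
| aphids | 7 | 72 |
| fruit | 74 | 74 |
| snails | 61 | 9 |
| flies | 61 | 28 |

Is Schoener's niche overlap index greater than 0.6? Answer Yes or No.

No

Proportions for morphospecies IV (n=204): 1/204=0.0049, 7/204=0.0343, 74/204=0.3627, 61/204=0.2990, 61/204=0.2990
Proportions for morphospecies III (n=238): 55/238=0.2311, 72/238=0.3025, 74/238=0.3109, 9/238=0.0378, 28/238=0.1176
Σ|p₁ᵢ − p₂ᵢ| = 0.2262 + 0.2682 + 0.0518 + 0.2612 + 0.1814 = 0.9888
D = 1 − ½ × 0.9888 = 1 − 0.49440 = 0.50560
D = 0.50560 < 0.6 → No.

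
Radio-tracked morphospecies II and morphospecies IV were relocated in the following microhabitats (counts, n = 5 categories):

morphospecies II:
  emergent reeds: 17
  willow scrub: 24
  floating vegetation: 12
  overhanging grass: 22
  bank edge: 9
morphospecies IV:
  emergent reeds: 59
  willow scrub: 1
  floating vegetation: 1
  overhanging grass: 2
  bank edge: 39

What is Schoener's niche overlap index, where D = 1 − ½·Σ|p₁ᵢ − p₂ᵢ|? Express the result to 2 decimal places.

0.35

Proportions for morphospecies II (n=84): 17/84=0.2024, 24/84=0.2857, 12/84=0.1429, 22/84=0.2619, 9/84=0.1071
Proportions for morphospecies IV (n=102): 59/102=0.5784, 1/102=0.0098, 1/102=0.0098, 2/102=0.0196, 39/102=0.3824
Σ|p₁ᵢ − p₂ᵢ| = 0.3760 + 0.2759 + 0.1331 + 0.2423 + 0.2753 = 1.3026
D = 1 − ½ × 1.3026 = 1 − 0.65130 = 0.34870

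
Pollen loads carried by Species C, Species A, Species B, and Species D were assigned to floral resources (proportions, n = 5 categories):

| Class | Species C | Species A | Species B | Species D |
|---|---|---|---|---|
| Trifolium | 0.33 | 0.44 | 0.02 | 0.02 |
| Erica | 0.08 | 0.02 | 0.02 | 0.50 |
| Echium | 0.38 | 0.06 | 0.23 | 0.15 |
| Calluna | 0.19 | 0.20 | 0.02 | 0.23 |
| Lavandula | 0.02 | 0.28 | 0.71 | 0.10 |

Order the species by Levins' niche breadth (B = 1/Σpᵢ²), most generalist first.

Species C > Species A > Species D > Species B

Σp_Cᵢ² = 0.33² + 0.08² + 0.38² + 0.19² + 0.02² = 0.1089 + 0.0064 + 0.1444 + 0.0361 + 0.0004 = 0.2962
B_C = 1 / 0.2962 = 3.3761
Σp_Aᵢ² = 0.44² + 0.02² + 0.06² + 0.20² + 0.28² = 0.1936 + 0.0004 + 0.0036 + 0.0400 + 0.0784 = 0.3160
B_A = 1 / 0.3160 = 3.1646
Σp_Bᵢ² = 0.02² + 0.02² + 0.23² + 0.02² + 0.71² = 0.0004 + 0.0004 + 0.0529 + 0.0004 + 0.5041 = 0.5582
B_B = 1 / 0.5582 = 1.7915
Σp_Dᵢ² = 0.02² + 0.50² + 0.15² + 0.23² + 0.10² = 0.0004 + 0.2500 + 0.0225 + 0.0529 + 0.0100 = 0.3358
B_D = 1 / 0.3358 = 2.9780
Ranking by B (broadest → narrowest): Species C (3.38) > Species A (3.16) > Species D (2.98) > Species B (1.79)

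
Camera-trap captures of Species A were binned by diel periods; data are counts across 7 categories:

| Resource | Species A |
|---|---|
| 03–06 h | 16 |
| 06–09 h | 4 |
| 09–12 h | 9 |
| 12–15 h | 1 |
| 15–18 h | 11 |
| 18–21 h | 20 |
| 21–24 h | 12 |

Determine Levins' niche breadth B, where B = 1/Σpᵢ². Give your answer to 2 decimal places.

5.23

Proportions for Species A (n=73): 16/73=0.2192, 4/73=0.0548, 9/73=0.1233, 1/73=0.0137, 11/73=0.1507, 20/73=0.2740, 12/73=0.1644
Σpᵢ² = 0.2192² + 0.0548² + 0.1233² + 0.0137² + 0.1507² + 0.2740² + 0.1644² = 0.048049 + 0.003003 + 0.015203 + 0.000188 + 0.022710 + 0.075076 + 0.027027 = 0.191256
B = 1 / 0.191256 = 5.2286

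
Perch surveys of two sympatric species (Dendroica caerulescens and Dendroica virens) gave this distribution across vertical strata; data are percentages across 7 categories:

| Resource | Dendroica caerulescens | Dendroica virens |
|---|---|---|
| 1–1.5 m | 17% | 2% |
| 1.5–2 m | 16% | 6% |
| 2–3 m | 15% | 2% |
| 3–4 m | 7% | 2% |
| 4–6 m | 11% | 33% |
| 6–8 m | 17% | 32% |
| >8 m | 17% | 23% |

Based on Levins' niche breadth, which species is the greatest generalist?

Dendroica caerulescens

Convert percentages to proportions (divide by 100).
Σp_caerᵢ² = 0.17² + 0.16² + 0.15² + 0.07² + 0.11² + 0.17² + 0.17² = 0.0289 + 0.0256 + 0.0225 + 0.0049 + 0.0121 + 0.0289 + 0.0289 = 0.1518
B_caer = 1 / 0.1518 = 6.5876
Σp_vireᵢ² = 0.02² + 0.06² + 0.02² + 0.02² + 0.33² + 0.32² + 0.23² = 0.0004 + 0.0036 + 0.0004 + 0.0004 + 0.1089 + 0.1024 + 0.0529 = 0.2690
B_vire = 1 / 0.2690 = 3.7175
Highest B → broadest niche (most generalist): Dendroica caerulescens (B = 6.59).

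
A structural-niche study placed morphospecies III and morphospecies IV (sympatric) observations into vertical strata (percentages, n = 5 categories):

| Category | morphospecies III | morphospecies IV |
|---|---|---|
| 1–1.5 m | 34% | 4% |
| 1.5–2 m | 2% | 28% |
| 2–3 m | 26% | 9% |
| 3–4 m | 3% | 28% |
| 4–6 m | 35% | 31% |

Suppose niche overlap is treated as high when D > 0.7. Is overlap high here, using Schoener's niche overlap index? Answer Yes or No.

No

Convert percentages to proportions (divide by 100).
Σ|p₁ᵢ − p₂ᵢ| = 0.30 + 0.26 + 0.17 + 0.25 + 0.04 = 1.02
D = 1 − ½ × 1.02 = 1 − 0.510 = 0.4900
D = 0.4900 < 0.7 → No.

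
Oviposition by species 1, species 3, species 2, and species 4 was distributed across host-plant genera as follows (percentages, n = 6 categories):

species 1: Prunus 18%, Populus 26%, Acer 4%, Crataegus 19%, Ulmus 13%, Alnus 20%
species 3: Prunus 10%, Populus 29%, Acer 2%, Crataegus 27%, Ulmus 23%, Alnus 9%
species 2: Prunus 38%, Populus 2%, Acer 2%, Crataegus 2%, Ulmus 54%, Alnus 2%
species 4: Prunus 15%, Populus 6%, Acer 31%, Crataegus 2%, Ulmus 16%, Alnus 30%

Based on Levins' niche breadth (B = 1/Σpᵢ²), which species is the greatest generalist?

species 1

Convert percentages to proportions (divide by 100).
Σp_1ᵢ² = 0.18² + 0.26² + 0.04² + 0.19² + 0.13² + 0.20² = 0.0324 + 0.0676 + 0.0016 + 0.0361 + 0.0169 + 0.0400 = 0.1946
B_1 = 1 / 0.1946 = 5.1387
Σp_3ᵢ² = 0.10² + 0.29² + 0.02² + 0.27² + 0.23² + 0.09² = 0.0100 + 0.0841 + 0.0004 + 0.0729 + 0.0529 + 0.0081 = 0.2284
B_3 = 1 / 0.2284 = 4.3783
Σp_2ᵢ² = 0.38² + 0.02² + 0.02² + 0.02² + 0.54² + 0.02² = 0.1444 + 0.0004 + 0.0004 + 0.0004 + 0.2916 + 0.0004 = 0.4376
B_2 = 1 / 0.4376 = 2.2852
Σp_4ᵢ² = 0.15² + 0.06² + 0.31² + 0.02² + 0.16² + 0.30² = 0.0225 + 0.0036 + 0.0961 + 0.0004 + 0.0256 + 0.0900 = 0.2382
B_4 = 1 / 0.2382 = 4.1982
Highest B → broadest niche (most generalist): species 1 (B = 5.14).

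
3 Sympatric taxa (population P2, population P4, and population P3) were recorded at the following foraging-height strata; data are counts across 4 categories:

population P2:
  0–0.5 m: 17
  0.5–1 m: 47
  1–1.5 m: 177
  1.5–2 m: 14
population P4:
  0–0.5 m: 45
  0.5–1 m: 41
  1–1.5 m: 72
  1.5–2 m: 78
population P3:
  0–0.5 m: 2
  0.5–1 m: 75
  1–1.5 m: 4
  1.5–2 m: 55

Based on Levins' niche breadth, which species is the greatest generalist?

Proportions for population P2 (n=255): 17/255=0.0667, 47/255=0.1843, 177/255=0.6941, 14/255=0.0549
Proportions for population P4 (n=236): 45/236=0.1907, 41/236=0.1737, 72/236=0.3051, 78/236=0.3305
Proportions for population P3 (n=136): 2/136=0.0147, 75/136=0.5515, 4/136=0.0294, 55/136=0.4044
Σp_P2ᵢ² = 0.0667² + 0.1843² + 0.6941² + 0.0549² = 0.004449 + 0.033966 + 0.481775 + 0.003014 = 0.523204
B_P2 = 1 / 0.523204 = 1.9113
Σp_P4ᵢ² = 0.1907² + 0.1737² + 0.3051² + 0.3305² = 0.036366 + 0.030172 + 0.093086 + 0.109230 = 0.268854
B_P4 = 1 / 0.268854 = 3.7195
Σp_P3ᵢ² = 0.0147² + 0.5515² + 0.0294² + 0.4044² = 0.000216 + 0.304152 + 0.000864 + 0.163539 = 0.468771
B_P3 = 1 / 0.468771 = 2.1332
Highest B → broadest niche (most generalist): population P4 (B = 3.72).

population P4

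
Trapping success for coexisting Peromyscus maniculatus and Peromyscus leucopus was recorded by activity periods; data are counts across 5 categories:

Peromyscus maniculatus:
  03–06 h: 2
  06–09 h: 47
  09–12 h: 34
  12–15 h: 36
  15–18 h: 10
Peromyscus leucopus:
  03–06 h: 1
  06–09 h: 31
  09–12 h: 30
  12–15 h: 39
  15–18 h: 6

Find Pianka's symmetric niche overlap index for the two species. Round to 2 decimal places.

Proportions for Peromyscus maniculatus (n=129): 2/129=0.0155, 47/129=0.3643, 34/129=0.2636, 36/129=0.2791, 10/129=0.0775
Proportions for Peromyscus leucopus (n=107): 1/107=0.0093, 31/107=0.2897, 30/107=0.2804, 39/107=0.3645, 6/107=0.0561
Σ p₁ᵢp₂ᵢ = 0.000144 + 0.105538 + 0.073913 + 0.101732 + 0.004348 = 0.285675
Σp_1ᵢ² = 0.0155² + 0.3643² + 0.2636² + 0.2791² + 0.0775² = 0.000240 + 0.132714 + 0.069485 + 0.077897 + 0.006006 = 0.286342
Σp_2ᵢ² = 0.0093² + 0.2897² + 0.2804² + 0.3645² + 0.0561² = 0.000086 + 0.083926 + 0.078624 + 0.132860 + 0.003147 = 0.298643
O = 0.285675 / √(0.286342 × 0.298643) = 0.285675 / 0.2924278 = 0.9769

0.98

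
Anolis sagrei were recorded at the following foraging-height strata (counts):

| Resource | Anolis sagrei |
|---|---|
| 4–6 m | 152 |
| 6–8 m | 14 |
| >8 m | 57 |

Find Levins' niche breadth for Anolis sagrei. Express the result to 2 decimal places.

Proportions for Anolis sagrei (n=223): 152/223=0.6816, 14/223=0.0628, 57/223=0.2556
Σpᵢ² = 0.6816² + 0.0628² + 0.2556² = 0.464579 + 0.003944 + 0.065331 = 0.533854
B = 1 / 0.533854 = 1.8732

1.87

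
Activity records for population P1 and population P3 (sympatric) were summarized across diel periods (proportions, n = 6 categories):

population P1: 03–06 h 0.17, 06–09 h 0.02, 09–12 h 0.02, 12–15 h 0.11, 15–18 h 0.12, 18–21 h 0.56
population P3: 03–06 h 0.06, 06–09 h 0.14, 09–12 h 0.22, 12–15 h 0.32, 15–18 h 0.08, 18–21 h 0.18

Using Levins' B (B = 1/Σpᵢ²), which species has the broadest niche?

population P3

Σp_P1ᵢ² = 0.17² + 0.02² + 0.02² + 0.11² + 0.12² + 0.56² = 0.0289 + 0.0004 + 0.0004 + 0.0121 + 0.0144 + 0.3136 = 0.3698
B_P1 = 1 / 0.3698 = 2.7042
Σp_P3ᵢ² = 0.06² + 0.14² + 0.22² + 0.32² + 0.08² + 0.18² = 0.0036 + 0.0196 + 0.0484 + 0.1024 + 0.0064 + 0.0324 = 0.2128
B_P3 = 1 / 0.2128 = 4.6992
Highest B → broadest niche (most generalist): population P3 (B = 4.70).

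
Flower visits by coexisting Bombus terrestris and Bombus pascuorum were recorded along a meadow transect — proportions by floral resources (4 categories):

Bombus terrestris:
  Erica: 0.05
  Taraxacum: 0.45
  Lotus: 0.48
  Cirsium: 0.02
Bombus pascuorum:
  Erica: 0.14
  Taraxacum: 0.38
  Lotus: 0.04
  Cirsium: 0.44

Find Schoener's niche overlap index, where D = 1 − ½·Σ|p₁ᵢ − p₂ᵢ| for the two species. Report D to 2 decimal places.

0.49

Σ|p₁ᵢ − p₂ᵢ| = 0.09 + 0.07 + 0.44 + 0.42 = 1.02
D = 1 − ½ × 1.02 = 1 − 0.510 = 0.4900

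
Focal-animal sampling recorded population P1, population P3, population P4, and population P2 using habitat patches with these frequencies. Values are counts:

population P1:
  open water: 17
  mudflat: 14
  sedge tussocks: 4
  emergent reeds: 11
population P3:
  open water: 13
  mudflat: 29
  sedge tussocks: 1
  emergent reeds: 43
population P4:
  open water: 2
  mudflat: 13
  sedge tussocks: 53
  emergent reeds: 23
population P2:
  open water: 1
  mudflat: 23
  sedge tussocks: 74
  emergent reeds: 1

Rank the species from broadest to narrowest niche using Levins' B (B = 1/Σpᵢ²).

population P1 > population P3 > population P4 > population P2

Proportions for population P1 (n=46): 17/46=0.3696, 14/46=0.3043, 4/46=0.0870, 11/46=0.2391
Proportions for population P3 (n=86): 13/86=0.1512, 29/86=0.3372, 1/86=0.0116, 43/86=0.5000
Proportions for population P4 (n=91): 2/91=0.0220, 13/91=0.1429, 53/91=0.5824, 23/91=0.2527
Proportions for population P2 (n=99): 1/99=0.0101, 23/99=0.2323, 74/99=0.7475, 1/99=0.0101
Σp_P1ᵢ² = 0.3696² + 0.3043² + 0.0870² + 0.2391² = 0.136604 + 0.092598 + 0.007569 + 0.057169 = 0.293940
B_P1 = 1 / 0.293940 = 3.4021
Σp_P3ᵢ² = 0.1512² + 0.3372² + 0.0116² + 0.5000² = 0.022861 + 0.113704 + 0.000135 + 0.250000 = 0.386700
B_P3 = 1 / 0.386700 = 2.5860
Σp_P4ᵢ² = 0.0220² + 0.1429² + 0.5824² + 0.2527² = 0.000484 + 0.020420 + 0.339190 + 0.063857 = 0.423951
B_P4 = 1 / 0.423951 = 2.3588
Σp_P2ᵢ² = 0.0101² + 0.2323² + 0.7475² + 0.0101² = 0.000102 + 0.053963 + 0.558756 + 0.000102 = 0.612923
B_P2 = 1 / 0.612923 = 1.6315
Ranking by B (broadest → narrowest): population P1 (3.40) > population P3 (2.59) > population P4 (2.36) > population P2 (1.63)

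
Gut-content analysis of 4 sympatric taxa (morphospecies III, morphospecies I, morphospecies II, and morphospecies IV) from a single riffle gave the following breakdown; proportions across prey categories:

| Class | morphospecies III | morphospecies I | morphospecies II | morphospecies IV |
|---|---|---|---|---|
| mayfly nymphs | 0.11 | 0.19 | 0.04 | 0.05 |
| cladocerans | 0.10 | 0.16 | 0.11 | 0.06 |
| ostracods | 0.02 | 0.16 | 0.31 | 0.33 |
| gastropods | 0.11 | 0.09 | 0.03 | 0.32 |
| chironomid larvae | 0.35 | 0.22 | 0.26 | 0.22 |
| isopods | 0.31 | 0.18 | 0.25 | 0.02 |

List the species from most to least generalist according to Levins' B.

Σp_IIIᵢ² = 0.11² + 0.10² + 0.02² + 0.11² + 0.35² + 0.31² = 0.0121 + 0.0100 + 0.0004 + 0.0121 + 0.1225 + 0.0961 = 0.2532
B_III = 1 / 0.2532 = 3.9494
Σp_Iᵢ² = 0.19² + 0.16² + 0.16² + 0.09² + 0.22² + 0.18² = 0.0361 + 0.0256 + 0.0256 + 0.0081 + 0.0484 + 0.0324 = 0.1762
B_I = 1 / 0.1762 = 5.6754
Σp_IIᵢ² = 0.04² + 0.11² + 0.31² + 0.03² + 0.26² + 0.25² = 0.0016 + 0.0121 + 0.0961 + 0.0009 + 0.0676 + 0.0625 = 0.2408
B_II = 1 / 0.2408 = 4.1528
Σp_IVᵢ² = 0.05² + 0.06² + 0.33² + 0.32² + 0.22² + 0.02² = 0.0025 + 0.0036 + 0.1089 + 0.1024 + 0.0484 + 0.0004 = 0.2662
B_IV = 1 / 0.2662 = 3.7566
Ranking by B (broadest → narrowest): morphospecies I (5.68) > morphospecies II (4.15) > morphospecies III (3.95) > morphospecies IV (3.76)

morphospecies I > morphospecies II > morphospecies III > morphospecies IV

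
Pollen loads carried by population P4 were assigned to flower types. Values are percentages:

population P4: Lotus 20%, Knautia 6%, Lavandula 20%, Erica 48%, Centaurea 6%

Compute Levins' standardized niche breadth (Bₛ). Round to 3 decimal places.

0.537

Convert percentages to proportions (divide by 100).
Σpᵢ² = 0.20² + 0.06² + 0.20² + 0.48² + 0.06² = 0.0400 + 0.0036 + 0.0400 + 0.2304 + 0.0036 = 0.3176
B = 1 / 0.3176 = 3.14861
Bₛ = (B − 1)/(n − 1) = (3.14861 − 1)/(5 − 1) = 2.14861/4 = 0.53715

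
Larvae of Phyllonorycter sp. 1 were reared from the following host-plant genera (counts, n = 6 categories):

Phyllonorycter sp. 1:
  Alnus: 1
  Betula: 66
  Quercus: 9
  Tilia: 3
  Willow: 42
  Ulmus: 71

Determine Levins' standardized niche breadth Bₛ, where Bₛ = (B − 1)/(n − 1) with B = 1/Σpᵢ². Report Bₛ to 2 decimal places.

Proportions for Phyllonorycter sp. 1 (n=192): 1/192=0.0052, 66/192=0.3438, 9/192=0.0469, 3/192=0.0156, 42/192=0.2188, 71/192=0.3698
Σpᵢ² = 0.0052² + 0.3438² + 0.0469² + 0.0156² + 0.2188² + 0.3698² = 0.000027 + 0.118198 + 0.002200 + 0.000243 + 0.047873 + 0.136752 = 0.305293
B = 1 / 0.305293 = 3.2755
Bₛ = (B − 1)/(n − 1) = (3.2755 − 1)/(6 − 1) = 2.2755/5 = 0.4551

0.46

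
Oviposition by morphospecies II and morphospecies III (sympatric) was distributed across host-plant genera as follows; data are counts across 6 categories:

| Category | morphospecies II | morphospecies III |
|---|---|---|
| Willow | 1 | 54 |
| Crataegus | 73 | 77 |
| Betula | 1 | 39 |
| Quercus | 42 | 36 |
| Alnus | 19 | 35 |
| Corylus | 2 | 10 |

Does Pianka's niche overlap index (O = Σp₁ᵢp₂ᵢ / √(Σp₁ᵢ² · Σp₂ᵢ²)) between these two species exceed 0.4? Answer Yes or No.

Yes

Proportions for morphospecies II (n=138): 1/138=0.0072, 73/138=0.5290, 1/138=0.0072, 42/138=0.3043, 19/138=0.1377, 2/138=0.0145
Proportions for morphospecies III (n=251): 54/251=0.2151, 77/251=0.3068, 39/251=0.1554, 36/251=0.1434, 35/251=0.1394, 10/251=0.0398
Σ p₁ᵢp₂ᵢ = 0.001549 + 0.162297 + 0.001119 + 0.043637 + 0.019195 + 0.000577 = 0.228374
Σp_1ᵢ² = 0.0072² + 0.5290² + 0.0072² + 0.3043² + 0.1377² + 0.0145² = 0.000052 + 0.279841 + 0.000052 + 0.092598 + 0.018961 + 0.000210 = 0.391714
Σp_2ᵢ² = 0.2151² + 0.3068² + 0.1554² + 0.1434² + 0.1394² + 0.0398² = 0.046268 + 0.094126 + 0.024149 + 0.020564 + 0.019432 + 0.001584 = 0.206123
O = 0.228374 / √(0.391714 × 0.206123) = 0.228374 / 0.2841501 = 0.8037
O = 0.8037 > 0.4 → Yes.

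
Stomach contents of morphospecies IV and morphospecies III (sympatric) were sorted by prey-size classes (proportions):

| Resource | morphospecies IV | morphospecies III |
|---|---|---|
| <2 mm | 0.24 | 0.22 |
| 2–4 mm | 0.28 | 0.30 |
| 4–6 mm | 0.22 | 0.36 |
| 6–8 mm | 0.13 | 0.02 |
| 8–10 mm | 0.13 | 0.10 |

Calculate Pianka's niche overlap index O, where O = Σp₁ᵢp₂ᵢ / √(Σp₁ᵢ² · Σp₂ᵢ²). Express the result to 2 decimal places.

0.94

Σ p₁ᵢp₂ᵢ = 0.0528 + 0.0840 + 0.0792 + 0.0026 + 0.0130 = 0.2316
Σp_1ᵢ² = 0.24² + 0.28² + 0.22² + 0.13² + 0.13² = 0.0576 + 0.0784 + 0.0484 + 0.0169 + 0.0169 = 0.2182
Σp_2ᵢ² = 0.22² + 0.30² + 0.36² + 0.02² + 0.10² = 0.0484 + 0.0900 + 0.1296 + 0.0004 + 0.0100 = 0.2784
O = 0.2316 / √(0.2182 × 0.2784) = 0.2316 / 0.24647 = 0.9397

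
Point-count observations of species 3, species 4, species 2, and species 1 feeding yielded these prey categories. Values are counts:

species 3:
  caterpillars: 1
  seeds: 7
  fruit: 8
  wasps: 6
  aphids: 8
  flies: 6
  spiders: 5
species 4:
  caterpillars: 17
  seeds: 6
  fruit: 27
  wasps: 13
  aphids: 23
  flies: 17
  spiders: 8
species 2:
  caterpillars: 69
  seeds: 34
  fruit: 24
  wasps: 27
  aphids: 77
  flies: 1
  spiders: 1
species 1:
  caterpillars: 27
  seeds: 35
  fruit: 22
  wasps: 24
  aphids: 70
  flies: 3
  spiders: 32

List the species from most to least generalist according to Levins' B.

Proportions for species 3 (n=41): 1/41=0.0244, 7/41=0.1707, 8/41=0.1951, 6/41=0.1463, 8/41=0.1951, 6/41=0.1463, 5/41=0.1220
Proportions for species 4 (n=111): 17/111=0.1532, 6/111=0.0541, 27/111=0.2432, 13/111=0.1171, 23/111=0.2072, 17/111=0.1532, 8/111=0.0721
Proportions for species 2 (n=233): 69/233=0.2961, 34/233=0.1459, 24/233=0.1030, 27/233=0.1159, 77/233=0.3305, 1/233=0.0043, 1/233=0.0043
Proportions for species 1 (n=213): 27/213=0.1268, 35/213=0.1643, 22/213=0.1033, 24/213=0.1127, 70/213=0.3286, 3/213=0.0141, 32/213=0.1502
Σp_3ᵢ² = 0.0244² + 0.1707² + 0.1951² + 0.1463² + 0.1951² + 0.1463² + 0.1220² = 0.000595 + 0.029138 + 0.038064 + 0.021404 + 0.038064 + 0.021404 + 0.014884 = 0.163553
B_3 = 1 / 0.163553 = 6.1142
Σp_4ᵢ² = 0.1532² + 0.0541² + 0.2432² + 0.1171² + 0.2072² + 0.1532² + 0.0721² = 0.023470 + 0.002927 + 0.059146 + 0.013712 + 0.042932 + 0.023470 + 0.005198 = 0.170855
B_4 = 1 / 0.170855 = 5.8529
Σp_2ᵢ² = 0.2961² + 0.1459² + 0.1030² + 0.1159² + 0.3305² + 0.0043² + 0.0043² = 0.087675 + 0.021287 + 0.010609 + 0.013433 + 0.109230 + 0.000018 + 0.000018 = 0.242270
B_2 = 1 / 0.242270 = 4.1276
Σp_1ᵢ² = 0.1268² + 0.1643² + 0.1033² + 0.1127² + 0.3286² + 0.0141² + 0.1502² = 0.016078 + 0.026994 + 0.010671 + 0.012701 + 0.107978 + 0.000199 + 0.022560 = 0.197181
B_1 = 1 / 0.197181 = 5.0715
Ranking by B (broadest → narrowest): species 3 (6.11) > species 4 (5.85) > species 1 (5.07) > species 2 (4.13)

species 3 > species 4 > species 1 > species 2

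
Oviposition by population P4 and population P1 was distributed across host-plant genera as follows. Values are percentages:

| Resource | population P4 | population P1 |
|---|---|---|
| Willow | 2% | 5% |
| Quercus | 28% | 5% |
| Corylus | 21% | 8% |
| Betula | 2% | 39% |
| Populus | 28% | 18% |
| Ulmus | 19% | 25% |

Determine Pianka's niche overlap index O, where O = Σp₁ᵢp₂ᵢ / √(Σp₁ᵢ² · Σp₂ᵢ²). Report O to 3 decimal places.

0.555

Convert percentages to proportions (divide by 100).
Σ p₁ᵢp₂ᵢ = 0.0010 + 0.0140 + 0.0168 + 0.0078 + 0.0504 + 0.0475 = 0.1375
Σp_1ᵢ² = 0.02² + 0.28² + 0.21² + 0.02² + 0.28² + 0.19² = 0.0004 + 0.0784 + 0.0441 + 0.0004 + 0.0784 + 0.0361 = 0.2378
Σp_2ᵢ² = 0.05² + 0.05² + 0.08² + 0.39² + 0.18² + 0.25² = 0.0025 + 0.0025 + 0.0064 + 0.1521 + 0.0324 + 0.0625 = 0.2584
O = 0.1375 / √(0.2378 × 0.2584) = 0.1375 / 0.247886 = 0.55469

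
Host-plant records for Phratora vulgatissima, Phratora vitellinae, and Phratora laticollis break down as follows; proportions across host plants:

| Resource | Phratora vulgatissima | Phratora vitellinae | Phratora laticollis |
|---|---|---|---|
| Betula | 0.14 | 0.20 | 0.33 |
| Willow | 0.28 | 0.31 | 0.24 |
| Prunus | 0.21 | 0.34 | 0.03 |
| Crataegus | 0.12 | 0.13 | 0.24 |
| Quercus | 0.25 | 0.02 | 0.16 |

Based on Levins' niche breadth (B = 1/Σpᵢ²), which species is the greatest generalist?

Σp_vulgᵢ² = 0.14² + 0.28² + 0.21² + 0.12² + 0.25² = 0.0196 + 0.0784 + 0.0441 + 0.0144 + 0.0625 = 0.2190
B_vulg = 1 / 0.2190 = 4.5662
Σp_viteᵢ² = 0.20² + 0.31² + 0.34² + 0.13² + 0.02² = 0.0400 + 0.0961 + 0.1156 + 0.0169 + 0.0004 = 0.2690
B_vite = 1 / 0.2690 = 3.7175
Σp_latiᵢ² = 0.33² + 0.24² + 0.03² + 0.24² + 0.16² = 0.1089 + 0.0576 + 0.0009 + 0.0576 + 0.0256 = 0.2506
B_lati = 1 / 0.2506 = 3.9904
Highest B → broadest niche (most generalist): Phratora vulgatissima (B = 4.57).

Phratora vulgatissima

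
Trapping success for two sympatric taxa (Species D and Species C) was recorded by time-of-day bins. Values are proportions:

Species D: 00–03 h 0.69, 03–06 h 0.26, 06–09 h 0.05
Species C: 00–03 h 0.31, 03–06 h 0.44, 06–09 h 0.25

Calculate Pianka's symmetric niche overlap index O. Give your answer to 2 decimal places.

0.78

Σ p₁ᵢp₂ᵢ = 0.2139 + 0.1144 + 0.0125 = 0.3408
Σp_1ᵢ² = 0.69² + 0.26² + 0.05² = 0.4761 + 0.0676 + 0.0025 = 0.5462
Σp_2ᵢ² = 0.31² + 0.44² + 0.25² = 0.0961 + 0.1936 + 0.0625 = 0.3522
O = 0.3408 / √(0.5462 × 0.3522) = 0.3408 / 0.43860 = 0.7770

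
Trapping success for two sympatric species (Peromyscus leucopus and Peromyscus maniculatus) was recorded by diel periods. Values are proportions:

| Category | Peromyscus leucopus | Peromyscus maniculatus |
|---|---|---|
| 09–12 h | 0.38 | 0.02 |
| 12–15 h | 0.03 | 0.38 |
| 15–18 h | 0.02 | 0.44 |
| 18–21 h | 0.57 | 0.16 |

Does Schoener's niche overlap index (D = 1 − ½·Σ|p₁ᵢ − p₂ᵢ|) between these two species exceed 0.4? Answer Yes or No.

Σ|p₁ᵢ − p₂ᵢ| = 0.36 + 0.35 + 0.42 + 0.41 = 1.54
D = 1 − ½ × 1.54 = 1 − 0.770 = 0.2300
D = 0.2300 < 0.4 → No.

No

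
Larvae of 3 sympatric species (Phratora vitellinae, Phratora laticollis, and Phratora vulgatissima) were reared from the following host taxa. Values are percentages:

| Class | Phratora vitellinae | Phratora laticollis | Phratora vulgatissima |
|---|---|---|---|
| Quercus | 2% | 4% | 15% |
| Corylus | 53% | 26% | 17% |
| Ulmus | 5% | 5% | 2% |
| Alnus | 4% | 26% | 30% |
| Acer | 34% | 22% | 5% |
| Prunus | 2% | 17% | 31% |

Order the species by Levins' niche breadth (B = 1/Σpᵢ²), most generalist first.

Convert percentages to proportions (divide by 100).
Σp_viteᵢ² = 0.02² + 0.53² + 0.05² + 0.04² + 0.34² + 0.02² = 0.0004 + 0.2809 + 0.0025 + 0.0016 + 0.1156 + 0.0004 = 0.4014
B_vite = 1 / 0.4014 = 2.4913
Σp_latiᵢ² = 0.04² + 0.26² + 0.05² + 0.26² + 0.22² + 0.17² = 0.0016 + 0.0676 + 0.0025 + 0.0676 + 0.0484 + 0.0289 = 0.2166
B_lati = 1 / 0.2166 = 4.6168
Σp_vulgᵢ² = 0.15² + 0.17² + 0.02² + 0.30² + 0.05² + 0.31² = 0.0225 + 0.0289 + 0.0004 + 0.0900 + 0.0025 + 0.0961 = 0.2404
B_vulg = 1 / 0.2404 = 4.1597
Ranking by B (broadest → narrowest): Phratora laticollis (4.62) > Phratora vulgatissima (4.16) > Phratora vitellinae (2.49)

Phratora laticollis > Phratora vulgatissima > Phratora vitellinae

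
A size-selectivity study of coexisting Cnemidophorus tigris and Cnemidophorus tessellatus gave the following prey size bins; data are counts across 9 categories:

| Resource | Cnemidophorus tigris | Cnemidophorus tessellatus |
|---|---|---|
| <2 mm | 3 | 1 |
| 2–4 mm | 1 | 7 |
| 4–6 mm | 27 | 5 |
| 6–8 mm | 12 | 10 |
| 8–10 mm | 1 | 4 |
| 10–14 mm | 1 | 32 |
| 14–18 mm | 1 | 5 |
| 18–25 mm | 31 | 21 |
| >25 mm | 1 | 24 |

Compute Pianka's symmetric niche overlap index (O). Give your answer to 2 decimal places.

Proportions for Cnemidophorus tigris (n=78): 3/78=0.0385, 1/78=0.0128, 27/78=0.3462, 12/78=0.1538, 1/78=0.0128, 1/78=0.0128, 1/78=0.0128, 31/78=0.3974, 1/78=0.0128
Proportions for Cnemidophorus tessellatus (n=109): 1/109=0.0092, 7/109=0.0642, 5/109=0.0459, 10/109=0.0917, 4/109=0.0367, 32/109=0.2936, 5/109=0.0459, 21/109=0.1927, 24/109=0.2202
Σ p₁ᵢp₂ᵢ = 0.000354 + 0.000822 + 0.015891 + 0.014103 + 0.000470 + 0.003758 + 0.000588 + 0.076579 + 0.002819 = 0.115384
Σp_1ᵢ² = 0.0385² + 0.0128² + 0.3462² + 0.1538² + 0.0128² + 0.0128² + 0.0128² + 0.3974² + 0.0128² = 0.001482 + 0.000164 + 0.119854 + 0.023654 + 0.000164 + 0.000164 + 0.000164 + 0.157927 + 0.000164 = 0.303737
Σp_2ᵢ² = 0.0092² + 0.0642² + 0.0459² + 0.0917² + 0.0367² + 0.2936² + 0.0459² + 0.1927² + 0.2202² = 0.000085 + 0.004122 + 0.002107 + 0.008409 + 0.001347 + 0.086201 + 0.002107 + 0.037133 + 0.048488 = 0.189999
O = 0.115384 / √(0.303737 × 0.189999) = 0.115384 / 0.2402285 = 0.4803

0.48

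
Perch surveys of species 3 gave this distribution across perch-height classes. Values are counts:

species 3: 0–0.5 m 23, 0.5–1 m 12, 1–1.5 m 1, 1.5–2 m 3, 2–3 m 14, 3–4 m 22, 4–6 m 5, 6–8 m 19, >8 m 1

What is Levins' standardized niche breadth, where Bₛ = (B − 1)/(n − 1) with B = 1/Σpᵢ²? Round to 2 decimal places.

0.59

Proportions for species 3 (n=100): 23/100=0.2300, 12/100=0.1200, 1/100=0.0100, 3/100=0.0300, 14/100=0.1400, 22/100=0.2200, 5/100=0.0500, 19/100=0.1900, 1/100=0.0100
Σpᵢ² = 0.2300² + 0.1200² + 0.0100² + 0.0300² + 0.1400² + 0.2200² + 0.0500² + 0.1900² + 0.0100² = 0.052900 + 0.014400 + 0.000100 + 0.000900 + 0.019600 + 0.048400 + 0.002500 + 0.036100 + 0.000100 = 0.175000
B = 1 / 0.175000 = 5.7143
Bₛ = (B − 1)/(n − 1) = (5.7143 − 1)/(9 − 1) = 4.7143/8 = 0.5893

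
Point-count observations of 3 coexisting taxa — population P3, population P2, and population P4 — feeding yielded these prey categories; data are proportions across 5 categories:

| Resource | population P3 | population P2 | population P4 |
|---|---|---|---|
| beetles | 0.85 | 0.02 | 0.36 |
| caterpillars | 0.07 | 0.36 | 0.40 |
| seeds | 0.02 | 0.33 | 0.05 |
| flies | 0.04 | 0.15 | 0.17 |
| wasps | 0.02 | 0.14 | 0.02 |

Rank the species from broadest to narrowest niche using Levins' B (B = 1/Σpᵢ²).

Σp_P3ᵢ² = 0.85² + 0.07² + 0.02² + 0.04² + 0.02² = 0.7225 + 0.0049 + 0.0004 + 0.0016 + 0.0004 = 0.7298
B_P3 = 1 / 0.7298 = 1.3702
Σp_P2ᵢ² = 0.02² + 0.36² + 0.33² + 0.15² + 0.14² = 0.0004 + 0.1296 + 0.1089 + 0.0225 + 0.0196 = 0.2810
B_P2 = 1 / 0.2810 = 3.5587
Σp_P4ᵢ² = 0.36² + 0.40² + 0.05² + 0.17² + 0.02² = 0.1296 + 0.1600 + 0.0025 + 0.0289 + 0.0004 = 0.3214
B_P4 = 1 / 0.3214 = 3.1114
Ranking by B (broadest → narrowest): population P2 (3.56) > population P4 (3.11) > population P3 (1.37)

population P2 > population P4 > population P3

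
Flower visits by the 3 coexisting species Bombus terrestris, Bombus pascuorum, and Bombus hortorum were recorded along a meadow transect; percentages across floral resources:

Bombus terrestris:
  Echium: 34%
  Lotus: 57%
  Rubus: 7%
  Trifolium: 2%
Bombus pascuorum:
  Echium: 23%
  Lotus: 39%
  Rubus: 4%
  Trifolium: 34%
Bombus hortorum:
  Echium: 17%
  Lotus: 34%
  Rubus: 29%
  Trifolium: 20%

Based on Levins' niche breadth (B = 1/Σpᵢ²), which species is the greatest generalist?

Convert percentages to proportions (divide by 100).
Σp_terrᵢ² = 0.34² + 0.57² + 0.07² + 0.02² = 0.1156 + 0.3249 + 0.0049 + 0.0004 = 0.4458
B_terr = 1 / 0.4458 = 2.2432
Σp_pascᵢ² = 0.23² + 0.39² + 0.04² + 0.34² = 0.0529 + 0.1521 + 0.0016 + 0.1156 = 0.3222
B_pasc = 1 / 0.3222 = 3.1037
Σp_hortᵢ² = 0.17² + 0.34² + 0.29² + 0.20² = 0.0289 + 0.1156 + 0.0841 + 0.0400 = 0.2686
B_hort = 1 / 0.2686 = 3.7230
Highest B → broadest niche (most generalist): Bombus hortorum (B = 3.72).

Bombus hortorum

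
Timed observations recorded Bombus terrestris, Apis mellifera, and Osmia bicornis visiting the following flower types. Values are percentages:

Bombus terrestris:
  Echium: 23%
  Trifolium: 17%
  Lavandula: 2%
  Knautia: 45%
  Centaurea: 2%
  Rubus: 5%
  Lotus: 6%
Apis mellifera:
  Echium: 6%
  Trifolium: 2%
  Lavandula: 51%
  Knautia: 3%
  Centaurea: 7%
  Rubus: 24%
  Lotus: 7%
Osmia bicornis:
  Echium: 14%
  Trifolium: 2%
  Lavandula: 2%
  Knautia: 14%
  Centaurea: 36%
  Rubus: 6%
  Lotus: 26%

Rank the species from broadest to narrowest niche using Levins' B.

Convert percentages to proportions (divide by 100).
Σp_terrᵢ² = 0.23² + 0.17² + 0.02² + 0.45² + 0.02² + 0.05² + 0.06² = 0.0529 + 0.0289 + 0.0004 + 0.2025 + 0.0004 + 0.0025 + 0.0036 = 0.2912
B_terr = 1 / 0.2912 = 3.4341
Σp_mellᵢ² = 0.06² + 0.02² + 0.51² + 0.03² + 0.07² + 0.24² + 0.07² = 0.0036 + 0.0004 + 0.2601 + 0.0009 + 0.0049 + 0.0576 + 0.0049 = 0.3324
B_mell = 1 / 0.3324 = 3.0084
Σp_bicoᵢ² = 0.14² + 0.02² + 0.02² + 0.14² + 0.36² + 0.06² + 0.26² = 0.0196 + 0.0004 + 0.0004 + 0.0196 + 0.1296 + 0.0036 + 0.0676 = 0.2408
B_bico = 1 / 0.2408 = 4.1528
Ranking by B (broadest → narrowest): Osmia bicornis (4.15) > Bombus terrestris (3.43) > Apis mellifera (3.01)

Osmia bicornis > Bombus terrestris > Apis mellifera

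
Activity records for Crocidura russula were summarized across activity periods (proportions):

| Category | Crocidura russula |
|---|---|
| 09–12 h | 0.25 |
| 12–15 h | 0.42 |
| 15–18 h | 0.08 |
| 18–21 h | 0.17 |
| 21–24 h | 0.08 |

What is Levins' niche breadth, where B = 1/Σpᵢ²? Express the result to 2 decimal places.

Σpᵢ² = 0.25² + 0.42² + 0.08² + 0.17² + 0.08² = 0.0625 + 0.1764 + 0.0064 + 0.0289 + 0.0064 = 0.2806
B = 1 / 0.2806 = 3.5638

3.56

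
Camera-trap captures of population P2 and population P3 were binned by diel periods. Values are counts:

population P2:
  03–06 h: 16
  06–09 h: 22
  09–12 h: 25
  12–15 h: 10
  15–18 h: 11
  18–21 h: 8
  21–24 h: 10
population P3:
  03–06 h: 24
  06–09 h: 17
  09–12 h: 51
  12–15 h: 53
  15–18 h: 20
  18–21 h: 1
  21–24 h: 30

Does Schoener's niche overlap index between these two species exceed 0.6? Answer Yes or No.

Yes

Proportions for population P2 (n=102): 16/102=0.1569, 22/102=0.2157, 25/102=0.2451, 10/102=0.0980, 11/102=0.1078, 8/102=0.0784, 10/102=0.0980
Proportions for population P3 (n=196): 24/196=0.1224, 17/196=0.0867, 51/196=0.2602, 53/196=0.2704, 20/196=0.1020, 1/196=0.0051, 30/196=0.1531
Σ|p₁ᵢ − p₂ᵢ| = 0.0345 + 0.1290 + 0.0151 + 0.1724 + 0.0058 + 0.0733 + 0.0551 = 0.4852
D = 1 − ½ × 0.4852 = 1 − 0.24260 = 0.75740
D = 0.75740 > 0.6 → Yes.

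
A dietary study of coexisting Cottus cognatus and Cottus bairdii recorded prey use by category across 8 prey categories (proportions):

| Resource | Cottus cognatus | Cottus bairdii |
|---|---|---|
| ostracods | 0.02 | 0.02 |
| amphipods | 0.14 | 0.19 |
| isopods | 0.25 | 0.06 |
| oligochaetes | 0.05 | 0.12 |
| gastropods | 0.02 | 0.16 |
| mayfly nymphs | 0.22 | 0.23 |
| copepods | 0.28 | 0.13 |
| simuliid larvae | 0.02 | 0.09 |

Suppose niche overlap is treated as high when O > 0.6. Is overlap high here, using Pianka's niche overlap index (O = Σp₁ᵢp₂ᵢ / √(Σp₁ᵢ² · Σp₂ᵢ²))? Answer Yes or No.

Σ p₁ᵢp₂ᵢ = 0.0004 + 0.0266 + 0.0150 + 0.0060 + 0.0032 + 0.0506 + 0.0364 + 0.0018 = 0.1400
Σp_1ᵢ² = 0.02² + 0.14² + 0.25² + 0.05² + 0.02² + 0.22² + 0.28² + 0.02² = 0.0004 + 0.0196 + 0.0625 + 0.0025 + 0.0004 + 0.0484 + 0.0784 + 0.0004 = 0.2126
Σp_2ᵢ² = 0.02² + 0.19² + 0.06² + 0.12² + 0.16² + 0.23² + 0.13² + 0.09² = 0.0004 + 0.0361 + 0.0036 + 0.0144 + 0.0256 + 0.0529 + 0.0169 + 0.0081 = 0.1580
O = 0.1400 / √(0.2126 × 0.1580) = 0.1400 / 0.18328 = 0.7639
O = 0.7639 > 0.6 → Yes.

Yes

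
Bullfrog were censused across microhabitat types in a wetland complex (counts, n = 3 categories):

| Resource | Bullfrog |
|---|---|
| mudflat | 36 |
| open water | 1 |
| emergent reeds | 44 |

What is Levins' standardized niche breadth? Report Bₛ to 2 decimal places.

0.51

Proportions for Bullfrog (n=81): 36/81=0.4444, 1/81=0.0123, 44/81=0.5432
Σpᵢ² = 0.4444² + 0.0123² + 0.5432² = 0.197491 + 0.000151 + 0.295066 = 0.492708
B = 1 / 0.492708 = 2.0296
Bₛ = (B − 1)/(n − 1) = (2.0296 − 1)/(3 − 1) = 1.0296/2 = 0.5148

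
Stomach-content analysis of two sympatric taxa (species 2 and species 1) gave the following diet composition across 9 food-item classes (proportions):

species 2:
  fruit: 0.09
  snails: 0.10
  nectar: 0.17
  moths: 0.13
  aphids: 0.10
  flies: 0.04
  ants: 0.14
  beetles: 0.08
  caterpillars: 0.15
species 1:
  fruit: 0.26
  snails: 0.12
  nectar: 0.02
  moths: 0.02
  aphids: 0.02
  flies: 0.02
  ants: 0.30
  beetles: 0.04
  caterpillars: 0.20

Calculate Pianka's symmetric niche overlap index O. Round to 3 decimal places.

Σ p₁ᵢp₂ᵢ = 0.0234 + 0.0120 + 0.0034 + 0.0026 + 0.0020 + 0.0008 + 0.0420 + 0.0032 + 0.0300 = 0.1194
Σp_1ᵢ² = 0.09² + 0.10² + 0.17² + 0.13² + 0.10² + 0.04² + 0.14² + 0.08² + 0.15² = 0.0081 + 0.0100 + 0.0289 + 0.0169 + 0.0100 + 0.0016 + 0.0196 + 0.0064 + 0.0225 = 0.1240
Σp_2ᵢ² = 0.26² + 0.12² + 0.02² + 0.02² + 0.02² + 0.02² + 0.30² + 0.04² + 0.20² = 0.0676 + 0.0144 + 0.0004 + 0.0004 + 0.0004 + 0.0004 + 0.0900 + 0.0016 + 0.0400 = 0.2152
O = 0.1194 / √(0.1240 × 0.2152) = 0.1194 / 0.163355 = 0.73092

0.731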